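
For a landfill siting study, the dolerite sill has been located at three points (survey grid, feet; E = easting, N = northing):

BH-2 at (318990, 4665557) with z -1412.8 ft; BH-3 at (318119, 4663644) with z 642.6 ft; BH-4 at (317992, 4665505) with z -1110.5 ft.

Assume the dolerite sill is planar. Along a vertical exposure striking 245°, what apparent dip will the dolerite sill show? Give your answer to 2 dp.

Let the plane be z = a·E + b·N + c.
BH-3−BH-2: −871a − 1913b = 2055.4;  BH-4−BH-2: −998a − 52b = 302.3.
Solving gives a = −0.25292, b = −0.95928.
Unit vector along 245° is (sin 245°, cos 245°) = (-0.9063, -0.4226).
Slope in that direction = a·(-0.9063) + b·(-0.4226) = 0.63464.
Apparent dip = arctan|0.63464| = 32.40° (true dip is 44.8°, so apparent ≤ true as expected).

32.40°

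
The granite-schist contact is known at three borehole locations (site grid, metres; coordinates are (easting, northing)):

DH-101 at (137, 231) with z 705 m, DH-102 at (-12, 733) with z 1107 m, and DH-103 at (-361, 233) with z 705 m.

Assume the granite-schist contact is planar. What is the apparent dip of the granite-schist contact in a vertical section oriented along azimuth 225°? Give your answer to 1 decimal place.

29.6°

Let the plane be z = a·E + b·N + c.
DH-102−DH-101: −149a + 502b = 402;  DH-103−DH-101: −498a + 2b = 0.
Solving gives a = 0.00322, b = 0.80175.
Unit vector along 225° is (sin 225°, cos 225°) = (-0.7071, -0.7071).
Slope in that direction = a·(-0.7071) + b·(-0.7071) = −0.56920.
Apparent dip = arctan|0.56920| = 29.6° (true dip is 38.7°, so apparent ≤ true as expected).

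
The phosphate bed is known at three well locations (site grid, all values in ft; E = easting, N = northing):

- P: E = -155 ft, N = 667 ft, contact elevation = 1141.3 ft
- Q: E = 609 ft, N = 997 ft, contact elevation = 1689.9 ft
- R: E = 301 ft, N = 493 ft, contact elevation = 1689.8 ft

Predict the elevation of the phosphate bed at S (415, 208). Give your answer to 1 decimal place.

1970.8 ft

Two edge vectors: P→Q = (764, 330, 548.6), P→R = (456, -174, 548.5).
Normal n = (P→Q) × (P→R) = (276461.4, -168892.4, -283416).
So ∂z/∂E = −n_x/n_z = 0.97546 and ∂z/∂N = −n_y/n_z = −0.59592.
Intercept c from P: 1141.3 + 151.20 + 397.48 = 1689.97.
At (415, 208): z = 404.8 − 124.0 + 1689.97 = 1970.8 ft.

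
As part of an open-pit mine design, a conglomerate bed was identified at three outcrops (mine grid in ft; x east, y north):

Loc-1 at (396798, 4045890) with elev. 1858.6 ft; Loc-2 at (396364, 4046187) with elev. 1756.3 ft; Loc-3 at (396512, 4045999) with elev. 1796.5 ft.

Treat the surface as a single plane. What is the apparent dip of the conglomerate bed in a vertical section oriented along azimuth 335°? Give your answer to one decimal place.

Two edge vectors: Loc-1→Loc-2 = (-434, 297, -102.3), Loc-1→Loc-3 = (-286, 109, -62.1).
Normal n = (Loc-1→Loc-2) × (Loc-1→Loc-3) = (-7293, 2306.4, 37636).
So ∂z/∂x = −n_x/n_z = 0.19378 and ∂z/∂y = −n_y/n_z = −0.06128.
Unit vector along 335° is (sin 335°, cos 335°) = (-0.4226, 0.9063).
Slope in that direction = a·(-0.4226) + b·(0.9063) = −0.13743.
Apparent dip = arctan|0.13743| = 7.8° (true dip is 11.5°, so apparent ≤ true as expected).

7.8°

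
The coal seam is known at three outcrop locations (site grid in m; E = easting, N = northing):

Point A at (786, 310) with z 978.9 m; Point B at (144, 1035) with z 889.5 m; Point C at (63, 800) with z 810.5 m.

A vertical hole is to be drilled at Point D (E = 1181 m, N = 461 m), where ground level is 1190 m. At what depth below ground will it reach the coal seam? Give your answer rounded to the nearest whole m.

Let the plane be z = a·E + b·N + c.
Point B−Point A: −642a + 725b = −89.4;  Point C−Point A: −723a + 490b = −168.4.
Solving gives a = 0.37350, b = 0.20743.
Then c = 978.9 − a·786 − b·310 = 621.02.
At (1181, 461): z_contact = 441.1 + 95.6 + 621.02 = 1157.8 m.
Depth below ground = 1190 − 1157.8 = 32 m.

32 m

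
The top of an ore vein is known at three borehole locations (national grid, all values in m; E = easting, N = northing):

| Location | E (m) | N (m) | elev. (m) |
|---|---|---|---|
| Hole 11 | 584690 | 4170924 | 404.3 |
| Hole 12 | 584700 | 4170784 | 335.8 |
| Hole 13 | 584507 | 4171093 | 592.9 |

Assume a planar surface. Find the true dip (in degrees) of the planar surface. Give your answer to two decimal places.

37.34°

Two edge vectors: Hole 11→Hole 12 = (10, -140, -68.5), Hole 11→Hole 13 = (-183, 169, 188.6).
Normal n = (Hole 11→Hole 12) × (Hole 11→Hole 13) = (-14827.5, 10649.5, -23930).
So ∂z/∂E = −n_x/n_z = −0.61962 and ∂z/∂N = −n_y/n_z = 0.44503.
Gradient magnitude |∇z| = √(a² + b²) = √(0.38393 + 0.19805) = 0.76287.
True dip = arctan(0.76287) = 37.34°, dipping toward SE (azimuth ≈ 126°).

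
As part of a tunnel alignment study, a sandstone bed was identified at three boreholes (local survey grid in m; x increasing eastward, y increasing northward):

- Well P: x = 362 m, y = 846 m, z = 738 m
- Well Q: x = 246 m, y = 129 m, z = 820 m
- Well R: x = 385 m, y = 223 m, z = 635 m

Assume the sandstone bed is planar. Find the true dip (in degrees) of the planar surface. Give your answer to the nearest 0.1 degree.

54.7°

Two edge vectors: Well P→Well Q = (-116, -717, 82), Well P→Well R = (23, -623, -103).
Normal n = (Well P→Well Q) × (Well P→Well R) = (124937, -10062, 88759).
So ∂z/∂x = −n_x/n_z = −1.40760 and ∂z/∂y = −n_y/n_z = 0.11336.
Gradient magnitude |∇z| = √(a² + b²) = √(1.98133 + 0.01285) = 1.41216.
True dip = arctan(1.41216) = 54.7°, dipping toward E (azimuth ≈ 095°).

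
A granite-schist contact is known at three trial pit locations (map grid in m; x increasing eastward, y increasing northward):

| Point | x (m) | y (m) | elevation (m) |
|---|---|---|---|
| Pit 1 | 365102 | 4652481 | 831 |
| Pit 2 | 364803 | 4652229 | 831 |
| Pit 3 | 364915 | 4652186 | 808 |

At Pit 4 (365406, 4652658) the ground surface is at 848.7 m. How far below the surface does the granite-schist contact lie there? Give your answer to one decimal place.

31.0 m

Let the plane be z = a·x + b·y + c.
Pit 2−Pit 1: −299a − 252b = 0;  Pit 3−Pit 1: −187a − 295b = −23.
Solving gives a = −0.141087121, b = 0.167400988.
Then c = 831 − a·365102 − b·4652481 = −726487.73.
At (365406, 4652658): z_contact = −51554.08 + 778859.55 − 726487.73 = 817.74 m.
Depth below ground = 848.7 − 817.74 = 31.0 m.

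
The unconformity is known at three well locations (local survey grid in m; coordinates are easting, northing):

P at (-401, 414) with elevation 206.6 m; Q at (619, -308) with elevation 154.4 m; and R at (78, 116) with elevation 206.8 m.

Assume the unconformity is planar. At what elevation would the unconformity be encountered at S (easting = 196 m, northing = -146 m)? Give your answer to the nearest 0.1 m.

Two edge vectors: P→Q = (1020, -722, -52.2), P→R = (479, -298, 0.2).
Normal n = (P→Q) × (P→R) = (-15700, -25207.8, 41878).
So ∂z/∂easting = −n_x/n_z = 0.37490 and ∂z/∂northing = −n_y/n_z = 0.60193.
Intercept c from P: 206.6 + 150.33 − 249.20 = 107.73.
At (196, -146): z = 73.5 − 87.9 + 107.73 = 93.3 m.

93.3 m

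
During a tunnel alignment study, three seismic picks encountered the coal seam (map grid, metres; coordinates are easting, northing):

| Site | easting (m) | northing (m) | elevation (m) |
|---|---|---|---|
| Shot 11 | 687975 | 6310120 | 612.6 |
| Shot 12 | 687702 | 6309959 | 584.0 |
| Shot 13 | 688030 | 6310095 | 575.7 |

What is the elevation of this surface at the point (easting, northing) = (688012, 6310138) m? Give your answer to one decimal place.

Two edge vectors: Shot 11→Shot 12 = (-273, -161, -28.6), Shot 11→Shot 13 = (55, -25, -36.9).
Normal n = (Shot 11→Shot 12) × (Shot 11→Shot 13) = (5225.9, -11646.7, 15680).
So ∂z/∂easting = −n_x/n_z = −0.333284439 and ∂z/∂northing = −n_y/n_z = 0.742774235.
Intercept c from Shot 11: 612.6 + 229291.36 − 4686994.55 = −4457090.59.
At (688012, 6310138): z = −229303.7 + 4687007.9 − 4457090.59 = 613.6 m.

613.6 m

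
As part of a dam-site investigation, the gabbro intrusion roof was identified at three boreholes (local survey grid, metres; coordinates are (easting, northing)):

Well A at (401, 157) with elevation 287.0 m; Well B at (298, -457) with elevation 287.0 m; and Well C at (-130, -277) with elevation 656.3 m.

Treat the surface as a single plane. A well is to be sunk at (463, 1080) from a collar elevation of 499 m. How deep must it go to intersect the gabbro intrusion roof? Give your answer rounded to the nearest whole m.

137 m

Let the plane be z = a·E + b·N + c.
Well B−Well A: −103a − 614b = 0;  Well C−Well A: −531a − 434b = 369.3.
Solving gives a = −0.80599, b = 0.13521.
Then c = 287 − a·401 − b·157 = 588.97.
At (463, 1080): z_contact = −373.2 + 146.0 + 588.97 = 361.8 m.
Depth below ground = 499 − 361.8 = 137 m.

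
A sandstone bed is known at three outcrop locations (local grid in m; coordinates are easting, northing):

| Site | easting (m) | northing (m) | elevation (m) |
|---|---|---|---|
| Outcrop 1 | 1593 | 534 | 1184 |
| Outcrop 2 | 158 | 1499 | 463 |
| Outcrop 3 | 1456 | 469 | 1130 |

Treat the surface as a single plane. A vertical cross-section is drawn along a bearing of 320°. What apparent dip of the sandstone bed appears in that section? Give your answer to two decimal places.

19.52°

Let the plane be z = a·easting + b·northing + c.
Outcrop 2−Outcrop 1: −1435a + 965b = −721;  Outcrop 3−Outcrop 1: −137a − 65b = −54.
Solving gives a = 0.43895, b = −0.09441.
Unit vector along 320° is (sin 320°, cos 320°) = (-0.6428, 0.7660).
Slope in that direction = a·(-0.6428) + b·(0.7660) = −0.35447.
Apparent dip = arctan|0.35447| = 19.52° (true dip is 24.2°, so apparent ≤ true as expected).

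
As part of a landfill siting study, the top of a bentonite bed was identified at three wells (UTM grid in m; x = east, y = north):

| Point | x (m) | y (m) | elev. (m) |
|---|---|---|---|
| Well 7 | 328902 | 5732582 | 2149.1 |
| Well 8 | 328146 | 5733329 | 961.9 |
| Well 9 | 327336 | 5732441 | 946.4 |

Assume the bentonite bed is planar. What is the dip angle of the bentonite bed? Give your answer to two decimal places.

48.20°

Let the plane be z = a·x + b·y + c.
Well 8−Well 7: −756a + 747b = −1187.2;  Well 9−Well 7: −1566a − 141b = −1202.7.
Solving gives a = 0.83502, b = −0.74421.
Gradient magnitude |∇z| = √(a² + b²) = √(0.69725 + 0.55386) = 1.11853.
True dip = arctan(1.11853) = 48.20°, dipping toward NW (azimuth ≈ 312°).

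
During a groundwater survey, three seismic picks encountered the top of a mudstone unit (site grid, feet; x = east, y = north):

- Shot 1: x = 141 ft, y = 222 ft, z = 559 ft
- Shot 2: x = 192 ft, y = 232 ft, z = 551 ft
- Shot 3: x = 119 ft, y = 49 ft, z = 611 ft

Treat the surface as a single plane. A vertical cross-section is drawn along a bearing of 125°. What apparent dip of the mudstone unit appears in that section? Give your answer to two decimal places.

Two edge vectors: Shot 1→Shot 2 = (51, 10, -8), Shot 1→Shot 3 = (-22, -173, 52).
Normal n = (Shot 1→Shot 2) × (Shot 1→Shot 3) = (-864, -2476, -8603).
So ∂z/∂x = −n_x/n_z = −0.10043 and ∂z/∂y = −n_y/n_z = −0.28781.
Unit vector along 125° is (sin 125°, cos 125°) = (0.8192, -0.5736).
Slope in that direction = a·(0.8192) + b·(-0.5736) = 0.08281.
Apparent dip = arctan|0.08281| = 4.73° (true dip is 17.0°, so apparent ≤ true as expected).

4.73°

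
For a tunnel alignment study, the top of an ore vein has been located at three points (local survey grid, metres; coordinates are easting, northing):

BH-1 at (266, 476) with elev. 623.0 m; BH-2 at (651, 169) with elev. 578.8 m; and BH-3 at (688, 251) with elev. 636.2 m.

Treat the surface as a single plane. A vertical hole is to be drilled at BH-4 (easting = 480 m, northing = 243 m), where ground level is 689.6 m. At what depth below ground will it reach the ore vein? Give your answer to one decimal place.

Two edge vectors: BH-1→BH-2 = (385, -307, -44.2), BH-1→BH-3 = (422, -225, 13.2).
Normal n = (BH-1→BH-2) × (BH-1→BH-3) = (-13997.4, -23734.4, 42929).
So ∂z/∂easting = −n_x/n_z = 0.32606 and ∂z/∂northing = −n_y/n_z = 0.55288.
Intercept c from BH-1: 623 − 86.73 − 263.17 = 273.10.
At (480, 243): z_contact = 156.51 + 134.35 + 273.10 = 563.96 m.
Depth below ground = 689.6 − 563.96 = 125.6 m.

125.6 m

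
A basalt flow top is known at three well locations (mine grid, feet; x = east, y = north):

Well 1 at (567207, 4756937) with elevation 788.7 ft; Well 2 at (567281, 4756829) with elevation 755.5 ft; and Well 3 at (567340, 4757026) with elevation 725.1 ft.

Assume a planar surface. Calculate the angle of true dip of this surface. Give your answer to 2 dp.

Two edge vectors: Well 1→Well 2 = (74, -108, -33.2), Well 1→Well 3 = (133, 89, -63.6).
Normal n = (Well 1→Well 2) × (Well 1→Well 3) = (9823.6, 290.8, 20950).
So ∂z/∂x = −n_x/n_z = −0.46891 and ∂z/∂y = −n_y/n_z = −0.01388.
Gradient magnitude |∇z| = √(a² + b²) = √(0.21987 + 0.00019) = 0.46911.
True dip = arctan(0.46911) = 25.13°, dipping toward E (azimuth ≈ 088°).

25.13°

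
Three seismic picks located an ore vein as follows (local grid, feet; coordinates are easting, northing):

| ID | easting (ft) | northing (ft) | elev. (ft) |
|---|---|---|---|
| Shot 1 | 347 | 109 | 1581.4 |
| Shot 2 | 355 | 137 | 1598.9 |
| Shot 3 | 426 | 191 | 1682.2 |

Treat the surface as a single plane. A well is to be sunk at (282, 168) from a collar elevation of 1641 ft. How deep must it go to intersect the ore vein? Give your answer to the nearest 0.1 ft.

Two edge vectors: Shot 1→Shot 2 = (8, 28, 17.5), Shot 1→Shot 3 = (79, 82, 100.8).
Normal n = (Shot 1→Shot 2) × (Shot 1→Shot 3) = (1387.4, 576.1, -1556).
So ∂z/∂easting = −n_x/n_z = 0.89165 and ∂z/∂northing = −n_y/n_z = 0.37024.
Intercept c from Shot 1: 1581.4 − 309.40 − 40.36 = 1231.64.
At (282, 168): z_contact = 251.44 + 62.20 + 1231.64 = 1545.29 ft.
Depth below ground = 1641 − 1545.29 = 95.7 ft.

95.7 ft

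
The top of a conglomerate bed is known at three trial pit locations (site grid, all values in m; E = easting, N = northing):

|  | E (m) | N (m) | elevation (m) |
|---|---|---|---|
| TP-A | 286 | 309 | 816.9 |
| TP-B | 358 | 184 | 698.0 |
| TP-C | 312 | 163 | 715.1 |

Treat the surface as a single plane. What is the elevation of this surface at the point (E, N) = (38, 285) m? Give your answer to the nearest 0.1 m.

961.2 m

Two edge vectors: TP-A→TP-B = (72, -125, -118.9), TP-A→TP-C = (26, -146, -101.8).
Normal n = (TP-A→TP-B) × (TP-A→TP-C) = (-4634.4, 4238.2, -7262).
So ∂z/∂E = −n_x/n_z = −0.63817 and ∂z/∂N = −n_y/n_z = 0.58361.
Intercept c from TP-A: 816.9 + 182.52 − 180.34 = 819.08.
At (38, 285): z = −24.3 + 166.3 + 819.08 = 961.2 m.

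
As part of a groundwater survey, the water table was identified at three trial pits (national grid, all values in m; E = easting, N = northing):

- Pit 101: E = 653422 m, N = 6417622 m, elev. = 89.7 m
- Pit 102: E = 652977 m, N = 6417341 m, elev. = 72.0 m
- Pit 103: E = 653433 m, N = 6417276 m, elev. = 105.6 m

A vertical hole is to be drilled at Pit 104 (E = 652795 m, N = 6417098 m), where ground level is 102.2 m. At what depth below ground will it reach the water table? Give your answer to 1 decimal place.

31.8 m

Two edge vectors: Pit 101→Pit 102 = (-445, -281, -17.7), Pit 101→Pit 103 = (11, -346, 15.9).
Normal n = (Pit 101→Pit 102) × (Pit 101→Pit 103) = (-10592.1, 6880.8, 157061).
So ∂z/∂E = −n_x/n_z = 0.067439403 and ∂z/∂N = −n_y/n_z = −0.043809730.
Intercept c from Pit 101: 89.7 − 44066.39 + 281154.29 = 237177.60.
At (652795, 6417098): z_contact = 44024.10 − 281131.33 + 237177.60 = 70.37 m.
Depth below ground = 102.2 − 70.37 = 31.8 m.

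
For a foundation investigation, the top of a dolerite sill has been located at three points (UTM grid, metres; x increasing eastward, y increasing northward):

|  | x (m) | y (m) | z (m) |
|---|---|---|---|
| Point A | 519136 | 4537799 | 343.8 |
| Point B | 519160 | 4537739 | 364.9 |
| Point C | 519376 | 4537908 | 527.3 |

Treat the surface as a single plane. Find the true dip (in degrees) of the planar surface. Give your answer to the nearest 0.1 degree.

Two edge vectors: Point A→Point B = (24, -60, 21.1), Point A→Point C = (240, 109, 183.5).
Normal n = (Point A→Point B) × (Point A→Point C) = (-13309.9, 660, 17016).
So ∂z/∂x = −n_x/n_z = 0.78220 and ∂z/∂y = −n_y/n_z = −0.03879.
Gradient magnitude |∇z| = √(a² + b²) = √(0.61184 + 0.00150) = 0.78316.
True dip = arctan(0.78316) = 38.1°, dipping toward W (azimuth ≈ 273°).

38.1°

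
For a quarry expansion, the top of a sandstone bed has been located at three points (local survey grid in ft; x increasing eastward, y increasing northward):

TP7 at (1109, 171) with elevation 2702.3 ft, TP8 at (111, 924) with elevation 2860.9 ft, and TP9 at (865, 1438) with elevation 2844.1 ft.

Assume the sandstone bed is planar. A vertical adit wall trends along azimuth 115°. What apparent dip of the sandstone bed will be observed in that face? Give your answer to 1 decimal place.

Two edge vectors: TP7→TP8 = (-998, 753, 158.6), TP7→TP9 = (-244, 1267, 141.8).
Normal n = (TP7→TP8) × (TP7→TP9) = (-94170.8, 102818, -1080734).
So ∂z/∂x = −n_x/n_z = −0.08714 and ∂z/∂y = −n_y/n_z = 0.09514.
Unit vector along 115° is (sin 115°, cos 115°) = (0.9063, -0.4226).
Slope in that direction = a·(0.9063) + b·(-0.4226) = −0.11918.
Apparent dip = arctan|0.11918| = 6.8° (true dip is 7.4°, so apparent ≤ true as expected).

6.8°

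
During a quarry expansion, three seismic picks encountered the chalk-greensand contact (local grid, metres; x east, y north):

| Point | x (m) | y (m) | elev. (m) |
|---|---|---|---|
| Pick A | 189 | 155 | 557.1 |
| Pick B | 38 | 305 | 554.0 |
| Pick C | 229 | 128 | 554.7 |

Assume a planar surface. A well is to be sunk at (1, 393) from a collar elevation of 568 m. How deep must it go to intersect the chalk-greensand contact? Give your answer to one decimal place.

Let the plane be z = a·x + b·y + c.
Pick B−Pick A: −151a + 150b = −3.1;  Pick C−Pick A: 40a − 27b = −2.4.
Solving gives a = −0.23073, b = −0.25294.
Then c = 557.1 − a·189 − b·155 = 639.91.
At (1, 393): z_contact = −0.23 − 99.40 + 639.91 = 540.28 m.
Depth below ground = 568 − 540.28 = 27.7 m.

27.7 m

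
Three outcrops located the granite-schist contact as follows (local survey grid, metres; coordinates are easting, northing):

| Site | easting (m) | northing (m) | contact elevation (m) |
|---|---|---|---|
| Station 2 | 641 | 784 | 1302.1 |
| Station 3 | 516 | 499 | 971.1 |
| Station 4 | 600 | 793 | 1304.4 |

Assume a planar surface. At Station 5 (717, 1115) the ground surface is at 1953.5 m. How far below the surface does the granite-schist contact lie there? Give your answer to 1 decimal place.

Two edge vectors: Station 2→Station 3 = (-125, -285, -331), Station 2→Station 4 = (-41, 9, 2.3).
Normal n = (Station 2→Station 3) × (Station 2→Station 4) = (2323.5, 13858.5, -12810).
So ∂z/∂easting = −n_x/n_z = 0.181382 and ∂z/∂northing = −n_y/n_z = 1.081850.
Intercept c from Station 2: 1302.1 − 116.27 − 848.17 = 337.66.
At (717, 1115): z_contact = 130.05 + 1206.26 + 337.66 = 1673.98 m.
Depth below ground = 1953.5 − 1673.98 = 279.5 m.

279.5 m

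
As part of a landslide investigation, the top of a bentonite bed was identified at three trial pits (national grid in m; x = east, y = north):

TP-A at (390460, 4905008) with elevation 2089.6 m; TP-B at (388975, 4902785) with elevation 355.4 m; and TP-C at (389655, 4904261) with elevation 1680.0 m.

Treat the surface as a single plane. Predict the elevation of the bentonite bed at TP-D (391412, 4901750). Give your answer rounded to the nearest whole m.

-2222 m

Two edge vectors: TP-A→TP-B = (-1485, -2223, -1734.2), TP-A→TP-C = (-805, -747, -409.6).
Normal n = (TP-A→TP-B) × (TP-A→TP-C) = (-384906.6, 787775, -680220).
So ∂z/∂x = −n_x/n_z = −0.56585605 and ∂z/∂y = −n_y/n_z = 1.15811796.
Intercept c from TP-A: 2089.6 + 220944.15 − 5680577.87 = −5457544.12.
At (391412, 4901750): z = −221482.8 + 5676804.7 − 5457544.12 = -2222.2 m.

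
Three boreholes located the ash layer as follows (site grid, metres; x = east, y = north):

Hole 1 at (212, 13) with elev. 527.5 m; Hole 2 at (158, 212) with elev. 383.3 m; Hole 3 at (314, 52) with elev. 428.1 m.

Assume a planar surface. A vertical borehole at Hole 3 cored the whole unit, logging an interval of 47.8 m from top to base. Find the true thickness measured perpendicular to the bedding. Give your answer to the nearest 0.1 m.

Two edge vectors: Hole 1→Hole 2 = (-54, 199, -144.2), Hole 1→Hole 3 = (102, 39, -99.4).
Normal n = (Hole 1→Hole 2) × (Hole 1→Hole 3) = (-14156.8, -20076, -22404).
So ∂z/∂x = −n_x/n_z = −0.63189 and ∂z/∂y = −n_y/n_z = −0.89609.
|∇z| = √(a²+b²) = 1.09648, so dip δ = arctan(1.09648) = 47.63°.
True thickness = vertical thickness × cos δ = 47.8 × cos 47.63° = 32.2 m.

32.2 m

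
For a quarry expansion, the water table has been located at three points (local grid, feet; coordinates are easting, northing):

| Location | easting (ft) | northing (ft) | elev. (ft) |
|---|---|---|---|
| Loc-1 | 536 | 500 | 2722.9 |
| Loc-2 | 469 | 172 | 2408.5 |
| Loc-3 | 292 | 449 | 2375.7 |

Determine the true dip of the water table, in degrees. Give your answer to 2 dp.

Two edge vectors: Loc-1→Loc-2 = (-67, -328, -314.4), Loc-1→Loc-3 = (-244, -51, -347.2).
Normal n = (Loc-1→Loc-2) × (Loc-1→Loc-3) = (97847.2, 53451.2, -76615).
So ∂z/∂easting = −n_x/n_z = 1.27713 and ∂z/∂northing = −n_y/n_z = 0.69766.
Gradient magnitude |∇z| = √(a² + b²) = √(1.63106 + 0.48673) = 1.45526.
True dip = arctan(1.45526) = 55.50°, dipping toward WSW (azimuth ≈ 241°).

55.50°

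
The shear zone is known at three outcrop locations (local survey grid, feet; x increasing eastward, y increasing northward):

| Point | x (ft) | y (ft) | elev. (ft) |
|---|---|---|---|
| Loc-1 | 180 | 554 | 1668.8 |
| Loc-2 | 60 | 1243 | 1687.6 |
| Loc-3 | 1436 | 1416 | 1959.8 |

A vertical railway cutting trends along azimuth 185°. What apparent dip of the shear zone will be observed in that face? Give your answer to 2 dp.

4.39°

Two edge vectors: Loc-1→Loc-2 = (-120, 689, 18.8), Loc-1→Loc-3 = (1256, 862, 291).
Normal n = (Loc-1→Loc-2) × (Loc-1→Loc-3) = (184293.4, 58532.8, -968824).
So ∂z/∂x = −n_x/n_z = 0.19022 and ∂z/∂y = −n_y/n_z = 0.06042.
Unit vector along 185° is (sin 185°, cos 185°) = (-0.0872, -0.9962).
Slope in that direction = a·(-0.0872) + b·(-0.9962) = −0.07677.
Apparent dip = arctan|0.07677| = 4.39° (true dip is 11.3°, so apparent ≤ true as expected).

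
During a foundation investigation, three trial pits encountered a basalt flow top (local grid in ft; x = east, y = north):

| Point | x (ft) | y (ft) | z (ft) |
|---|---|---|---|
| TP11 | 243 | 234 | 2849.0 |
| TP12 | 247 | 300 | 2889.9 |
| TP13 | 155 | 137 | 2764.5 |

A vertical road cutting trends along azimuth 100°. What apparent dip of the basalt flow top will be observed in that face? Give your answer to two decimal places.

10.65°

Let the plane be z = a·x + b·y + c.
TP12−TP11: 4a + 66b = 40.9;  TP13−TP11: −88a − 97b = −84.5.
Solving gives a = 0.29699, b = 0.60170.
Unit vector along 100° is (sin 100°, cos 100°) = (0.9848, -0.1736).
Slope in that direction = a·(0.9848) + b·(-0.1736) = 0.18800.
Apparent dip = arctan|0.18800| = 10.65° (true dip is 33.9°, so apparent ≤ true as expected).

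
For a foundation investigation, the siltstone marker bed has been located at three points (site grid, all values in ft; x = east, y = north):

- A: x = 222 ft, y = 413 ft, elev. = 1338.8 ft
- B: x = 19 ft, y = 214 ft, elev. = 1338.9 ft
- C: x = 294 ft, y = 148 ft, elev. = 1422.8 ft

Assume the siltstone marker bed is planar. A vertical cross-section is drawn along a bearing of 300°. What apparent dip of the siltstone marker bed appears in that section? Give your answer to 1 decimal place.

18.6°

Two edge vectors: A→B = (-203, -199, 0.1), A→C = (72, -265, 84).
Normal n = (A→B) × (A→C) = (-16689.5, 17059.2, 68123).
So ∂z/∂x = −n_x/n_z = 0.24499 and ∂z/∂y = −n_y/n_z = −0.25042.
Unit vector along 300° is (sin 300°, cos 300°) = (-0.8660, 0.5000).
Slope in that direction = a·(-0.8660) + b·(0.5000) = −0.33738.
Apparent dip = arctan|0.33738| = 18.6° (true dip is 19.3°, so apparent ≤ true as expected).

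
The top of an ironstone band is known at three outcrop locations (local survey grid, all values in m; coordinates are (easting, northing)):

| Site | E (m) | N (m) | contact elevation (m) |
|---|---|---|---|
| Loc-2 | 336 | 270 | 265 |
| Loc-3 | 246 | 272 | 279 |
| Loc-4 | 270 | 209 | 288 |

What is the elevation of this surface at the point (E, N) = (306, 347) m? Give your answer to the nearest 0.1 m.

Let the plane be z = a·E + b·N + c.
Loc-3−Loc-2: −90a + 2b = 14;  Loc-4−Loc-2: −66a − 61b = 23.
Solving gives a = −0.16009, b = −0.20384.
Then c = 265 − a·336 − b·270 = 373.83.
At (306, 347): z = −49.0 − 70.7 + 373.83 = 254.1 m.

254.1 m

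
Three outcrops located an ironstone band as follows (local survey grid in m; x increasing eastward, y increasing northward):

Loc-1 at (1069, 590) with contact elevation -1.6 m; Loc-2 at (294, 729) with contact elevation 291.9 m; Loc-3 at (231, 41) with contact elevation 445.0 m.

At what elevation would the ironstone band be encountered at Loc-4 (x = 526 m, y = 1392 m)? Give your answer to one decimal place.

Let the plane be z = a·x + b·y + c.
Loc-2−Loc-1: −775a + 139b = 293.5;  Loc-3−Loc-1: −838a − 549b = 446.6.
Solving gives a = −0.411857, b = −0.184815.
Then c = -1.6 − a·1069 − b·590 = 547.72.
At (526, 1392): z = −216.6 − 257.3 + 547.72 = 73.8 m.

73.8 m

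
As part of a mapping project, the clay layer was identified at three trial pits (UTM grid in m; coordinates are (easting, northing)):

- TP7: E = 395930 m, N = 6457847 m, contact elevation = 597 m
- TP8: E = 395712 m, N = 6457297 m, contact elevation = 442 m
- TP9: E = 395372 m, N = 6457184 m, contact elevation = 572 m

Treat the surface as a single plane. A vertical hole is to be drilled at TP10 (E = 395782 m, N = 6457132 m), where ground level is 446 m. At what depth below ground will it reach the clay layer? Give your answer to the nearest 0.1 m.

124.7 m

Let the plane be z = a·E + b·N + c.
TP8−TP7: −218a − 550b = −155;  TP9−TP7: −558a − 663b = −25.
Solving gives a = −0.548236700, b = 0.499119274.
Then c = 597 − a·395930 − b·6457847 = −3005575.55.
At (395782, 6457132): z_contact = −216982.22 + 3222879.03 − 3005575.55 = 321.27 m.
Depth below ground = 446 − 321.27 = 124.7 m.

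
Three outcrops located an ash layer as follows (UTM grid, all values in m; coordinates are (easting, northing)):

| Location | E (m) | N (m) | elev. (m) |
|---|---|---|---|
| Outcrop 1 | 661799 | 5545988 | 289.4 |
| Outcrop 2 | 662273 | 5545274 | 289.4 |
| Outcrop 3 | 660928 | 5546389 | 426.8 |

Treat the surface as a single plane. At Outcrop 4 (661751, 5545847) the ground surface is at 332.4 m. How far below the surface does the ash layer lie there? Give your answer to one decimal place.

10.8 m

Let the plane be z = a·E + b·N + c.
Outcrop 2−Outcrop 1: 474a − 714b = 0;  Outcrop 3−Outcrop 1: −871a + 401b = 137.4.
Solving gives a = −0.227186328, b = −0.150821175.
Then c = 289.4 − a·661799 − b·5545988 = 987093.51.
At (661751, 5545847): z_contact = −150340.78 − 836431.16 + 987093.51 = 321.57 m.
Depth below ground = 332.4 − 321.57 = 10.8 m.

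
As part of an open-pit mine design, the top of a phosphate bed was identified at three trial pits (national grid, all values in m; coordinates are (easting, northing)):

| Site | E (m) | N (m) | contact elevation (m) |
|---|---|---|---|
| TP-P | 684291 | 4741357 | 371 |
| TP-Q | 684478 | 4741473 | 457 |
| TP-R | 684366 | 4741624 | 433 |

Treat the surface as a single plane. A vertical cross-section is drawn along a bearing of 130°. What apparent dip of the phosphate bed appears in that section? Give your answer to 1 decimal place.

Let the plane be z = a·E + b·N + c.
TP-Q−TP-P: 187a + 116b = 86;  TP-R−TP-P: 75a + 267b = 62.
Solving gives a = 0.38250, b = 0.12477.
Unit vector along 130° is (sin 130°, cos 130°) = (0.7660, -0.6428).
Slope in that direction = a·(0.7660) + b·(-0.6428) = 0.21281.
Apparent dip = arctan|0.21281| = 12.0° (true dip is 21.9°, so apparent ≤ true as expected).

12.0°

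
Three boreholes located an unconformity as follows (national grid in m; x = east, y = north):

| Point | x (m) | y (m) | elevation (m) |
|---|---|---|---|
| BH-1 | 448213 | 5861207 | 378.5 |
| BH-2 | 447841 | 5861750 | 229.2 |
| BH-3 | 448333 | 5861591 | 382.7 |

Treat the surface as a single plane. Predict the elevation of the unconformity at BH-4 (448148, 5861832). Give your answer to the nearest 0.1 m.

Let the plane be z = a·x + b·y + c.
BH-2−BH-1: −372a + 543b = −149.3;  BH-3−BH-1: 120a + 384b = 4.2.
Solving gives a = 0.286584170, b = −0.078620053.
Then c = 378.5 − a·448213 − b·5861207 = 332736.15.
At (448148, 5861832): z = 128432.1 − 460857.5 + 332736.15 = 310.7 m.

310.7 m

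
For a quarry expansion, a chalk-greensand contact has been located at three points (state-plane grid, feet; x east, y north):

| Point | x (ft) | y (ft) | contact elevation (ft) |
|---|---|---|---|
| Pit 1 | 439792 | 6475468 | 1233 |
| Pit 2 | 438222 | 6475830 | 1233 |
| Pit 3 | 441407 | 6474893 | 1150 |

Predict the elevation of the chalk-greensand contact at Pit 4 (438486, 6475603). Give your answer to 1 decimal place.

1164.9 ft

Two edge vectors: Pit 1→Pit 2 = (-1570, 362, 0), Pit 1→Pit 3 = (1615, -575, -83).
Normal n = (Pit 1→Pit 2) × (Pit 1→Pit 3) = (-30046, -130310, 318120).
So ∂z/∂x = −n_x/n_z = 0.094448636 and ∂z/∂y = −n_y/n_z = 0.409625299.
Intercept c from Pit 1: 1233 − 41537.75 − 2652515.51 = −2692820.27.
At (438486, 6475603): z = 41414.4 + 2652570.8 − 2692820.27 = 1164.9 ft.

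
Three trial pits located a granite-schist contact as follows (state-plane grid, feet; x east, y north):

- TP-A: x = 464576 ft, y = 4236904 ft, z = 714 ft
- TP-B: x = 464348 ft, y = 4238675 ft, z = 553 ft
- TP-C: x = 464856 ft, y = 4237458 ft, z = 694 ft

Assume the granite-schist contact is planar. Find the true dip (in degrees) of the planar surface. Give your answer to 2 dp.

6.71°

Two edge vectors: TP-A→TP-B = (-228, 1771, -161), TP-A→TP-C = (280, 554, -20).
Normal n = (TP-A→TP-B) × (TP-A→TP-C) = (53774, -49640, -622192).
So ∂z/∂x = −n_x/n_z = 0.08643 and ∂z/∂y = −n_y/n_z = −0.07978.
Gradient magnitude |∇z| = √(a² + b²) = √(0.00747 + 0.00637) = 0.11762.
True dip = arctan(0.11762) = 6.71°, dipping toward NW (azimuth ≈ 313°).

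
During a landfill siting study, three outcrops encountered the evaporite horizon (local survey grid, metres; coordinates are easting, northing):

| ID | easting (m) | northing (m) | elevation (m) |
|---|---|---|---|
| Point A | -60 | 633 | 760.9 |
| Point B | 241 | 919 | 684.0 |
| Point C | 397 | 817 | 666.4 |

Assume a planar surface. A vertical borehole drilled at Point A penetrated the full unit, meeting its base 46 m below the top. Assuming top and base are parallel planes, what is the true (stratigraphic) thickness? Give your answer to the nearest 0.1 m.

Let the plane be z = a·easting + b·northing + c.
Point B−Point A: 301a + 286b = −76.9;  Point C−Point A: 457a + 184b = −94.5.
Solving gives a = −0.17097, b = −0.08894.
|∇z| = √(a²+b²) = 0.19272, so dip δ = arctan(0.19272) = 10.91°.
True thickness = vertical thickness × cos δ = 46 × cos 10.91° = 45.2 m.

45.2 m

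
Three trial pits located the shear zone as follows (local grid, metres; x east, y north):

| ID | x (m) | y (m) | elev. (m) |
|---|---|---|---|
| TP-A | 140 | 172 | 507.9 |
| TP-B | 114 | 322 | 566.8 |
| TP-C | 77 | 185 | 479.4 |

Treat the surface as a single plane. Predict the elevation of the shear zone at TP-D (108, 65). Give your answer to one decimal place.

Two edge vectors: TP-A→TP-B = (-26, 150, 58.9), TP-A→TP-C = (-63, 13, -28.5).
Normal n = (TP-A→TP-B) × (TP-A→TP-C) = (-5040.7, -4451.7, 9112).
So ∂z/∂x = −n_x/n_z = 0.55319 and ∂z/∂y = −n_y/n_z = 0.48855.
Intercept c from TP-A: 507.9 − 77.45 − 84.03 = 346.42.
At (108, 65): z = 59.7 + 31.8 + 346.42 = 437.9 m.

437.9 m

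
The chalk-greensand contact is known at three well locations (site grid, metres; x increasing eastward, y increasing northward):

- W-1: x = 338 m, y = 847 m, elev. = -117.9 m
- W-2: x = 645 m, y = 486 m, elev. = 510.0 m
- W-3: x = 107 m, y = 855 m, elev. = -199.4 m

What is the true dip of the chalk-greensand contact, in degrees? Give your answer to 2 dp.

Let the plane be z = a·x + b·y + c.
W-2−W-1: 307a − 361b = 627.9;  W-3−W-1: −231a + 8b = −81.5.
Solving gives a = 0.30146, b = −1.48297.
Gradient magnitude |∇z| = √(a² + b²) = √(0.09088 + 2.19921) = 1.51330.
True dip = arctan(1.51330) = 56.54°, dipping toward NNW (azimuth ≈ 349°).

56.54°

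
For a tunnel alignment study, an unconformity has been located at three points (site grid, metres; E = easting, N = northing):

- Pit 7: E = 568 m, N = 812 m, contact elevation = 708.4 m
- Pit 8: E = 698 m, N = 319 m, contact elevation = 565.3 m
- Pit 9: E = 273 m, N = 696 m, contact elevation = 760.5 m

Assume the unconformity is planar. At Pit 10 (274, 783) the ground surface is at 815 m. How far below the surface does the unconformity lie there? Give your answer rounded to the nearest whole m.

36 m

Let the plane be z = a·E + b·N + c.
Pit 8−Pit 7: 130a − 493b = −143.1;  Pit 9−Pit 7: −295a − 116b = 52.1.
Solving gives a = −0.26343, b = 0.22080.
Then c = 708.4 − a·568 − b·812 = 678.74.
At (274, 783): z_contact = −72.2 + 172.9 + 678.74 = 779.4 m.
Depth below ground = 815 − 779.4 = 36 m.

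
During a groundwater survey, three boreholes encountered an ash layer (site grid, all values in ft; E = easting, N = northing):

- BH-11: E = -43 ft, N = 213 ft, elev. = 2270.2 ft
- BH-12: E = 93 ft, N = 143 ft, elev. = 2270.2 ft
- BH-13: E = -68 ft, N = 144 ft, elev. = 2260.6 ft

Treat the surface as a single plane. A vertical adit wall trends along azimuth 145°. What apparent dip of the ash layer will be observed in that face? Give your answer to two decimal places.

3.52°

Let the plane be z = a·E + b·N + c.
BH-12−BH-11: 136a − 70b = 0;  BH-13−BH-11: −25a − 69b = −9.6.
Solving gives a = 0.06036, b = 0.11726.
Unit vector along 145° is (sin 145°, cos 145°) = (0.5736, -0.8192).
Slope in that direction = a·(0.5736) + b·(-0.8192) = −0.06144.
Apparent dip = arctan|0.06144| = 3.52° (true dip is 7.5°, so apparent ≤ true as expected).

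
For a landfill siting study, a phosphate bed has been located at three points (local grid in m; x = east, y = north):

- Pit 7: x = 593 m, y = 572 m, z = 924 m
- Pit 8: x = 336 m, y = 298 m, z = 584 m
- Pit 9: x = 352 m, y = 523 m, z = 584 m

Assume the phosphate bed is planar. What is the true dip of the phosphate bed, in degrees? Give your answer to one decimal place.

Let the plane be z = a·x + b·y + c.
Pit 8−Pit 7: −257a − 274b = −340;  Pit 9−Pit 7: −241a − 49b = −340.
Solving gives a = 1.43149, b = −0.10179.
Gradient magnitude |∇z| = √(a² + b²) = √(2.04915 + 0.01036) = 1.43510.
True dip = arctan(1.43510) = 55.1°, dipping toward W (azimuth ≈ 274°).

55.1°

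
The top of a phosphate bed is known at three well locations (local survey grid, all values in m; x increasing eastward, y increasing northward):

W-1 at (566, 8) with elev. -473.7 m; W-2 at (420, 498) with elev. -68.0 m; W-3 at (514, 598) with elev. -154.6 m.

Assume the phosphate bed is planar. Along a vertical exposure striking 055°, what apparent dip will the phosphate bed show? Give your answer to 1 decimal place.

Two edge vectors: W-1→W-2 = (-146, 490, 405.7), W-1→W-3 = (-52, 590, 319.1).
Normal n = (W-1→W-2) × (W-1→W-3) = (-83004, 25492.2, -60660).
So ∂z/∂x = −n_x/n_z = −1.36835 and ∂z/∂y = −n_y/n_z = 0.42025.
Unit vector along 055° is (sin 55°, cos 55°) = (0.8192, 0.5736).
Slope in that direction = a·(0.8192) + b·(0.5736) = −0.87984.
Apparent dip = arctan|0.87984| = 41.3° (true dip is 55.1°, so apparent ≤ true as expected).

41.3°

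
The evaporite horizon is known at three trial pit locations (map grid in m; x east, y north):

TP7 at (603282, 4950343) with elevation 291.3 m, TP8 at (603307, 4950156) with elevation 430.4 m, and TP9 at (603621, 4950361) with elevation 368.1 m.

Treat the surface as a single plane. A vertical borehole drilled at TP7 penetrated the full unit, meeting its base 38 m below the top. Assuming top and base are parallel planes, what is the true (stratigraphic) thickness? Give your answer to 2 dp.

Let the plane be z = a·x + b·y + c.
TP8−TP7: 25a − 187b = 139.1;  TP9−TP7: 339a + 18b = 76.8.
Solving gives a = 0.26417, b = −0.70853.
|∇z| = √(a²+b²) = 0.75618, so dip δ = arctan(0.75618) = 37.10°.
True thickness = vertical thickness × cos δ = 38 × cos 37.10° = 30.31 m.

30.31 m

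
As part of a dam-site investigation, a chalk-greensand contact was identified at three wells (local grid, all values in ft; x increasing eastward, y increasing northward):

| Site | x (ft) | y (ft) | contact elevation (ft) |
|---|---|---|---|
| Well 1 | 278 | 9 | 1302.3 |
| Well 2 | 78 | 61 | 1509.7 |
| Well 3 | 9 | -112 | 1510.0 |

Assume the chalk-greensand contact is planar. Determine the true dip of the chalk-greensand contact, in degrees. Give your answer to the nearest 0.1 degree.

45.3°

Two edge vectors: Well 1→Well 2 = (-200, 52, 207.4), Well 1→Well 3 = (-269, -121, 207.7).
Normal n = (Well 1→Well 2) × (Well 1→Well 3) = (35895.8, -14250.6, 38188).
So ∂z/∂x = −n_x/n_z = −0.93998 and ∂z/∂y = −n_y/n_z = 0.37317.
Gradient magnitude |∇z| = √(a² + b²) = √(0.88355 + 0.13926) = 1.01134.
True dip = arctan(1.01134) = 45.3°, dipping toward ESE (azimuth ≈ 112°).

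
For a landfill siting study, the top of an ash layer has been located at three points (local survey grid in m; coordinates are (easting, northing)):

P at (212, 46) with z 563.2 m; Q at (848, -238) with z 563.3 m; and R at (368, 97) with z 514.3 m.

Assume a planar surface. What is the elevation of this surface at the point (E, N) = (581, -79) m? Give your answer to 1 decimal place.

547.1 m

Let the plane be z = a·E + b·N + c.
Q−P: 636a − 284b = 0.1;  R−P: 156a + 51b = −48.9.
Solving gives a = −0.18090, b = −0.40547.
Then c = 563.2 − a·212 − b·46 = 620.20.
At (581, -79): z = −105.1 + 32.0 + 620.20 = 547.1 m.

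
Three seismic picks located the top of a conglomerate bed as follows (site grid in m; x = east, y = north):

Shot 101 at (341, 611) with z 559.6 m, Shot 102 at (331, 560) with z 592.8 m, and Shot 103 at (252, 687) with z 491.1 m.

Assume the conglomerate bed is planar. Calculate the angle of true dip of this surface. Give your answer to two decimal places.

35.41°

Two edge vectors: Shot 101→Shot 102 = (-10, -51, 33.2), Shot 101→Shot 103 = (-89, 76, -68.5).
Normal n = (Shot 101→Shot 102) × (Shot 101→Shot 103) = (970.3, -3639.8, -5299).
So ∂z/∂x = −n_x/n_z = 0.18311 and ∂z/∂y = −n_y/n_z = −0.68688.
Gradient magnitude |∇z| = √(a² + b²) = √(0.03353 + 0.47181) = 0.71087.
True dip = arctan(0.71087) = 35.41°, dipping toward NNW (azimuth ≈ 345°).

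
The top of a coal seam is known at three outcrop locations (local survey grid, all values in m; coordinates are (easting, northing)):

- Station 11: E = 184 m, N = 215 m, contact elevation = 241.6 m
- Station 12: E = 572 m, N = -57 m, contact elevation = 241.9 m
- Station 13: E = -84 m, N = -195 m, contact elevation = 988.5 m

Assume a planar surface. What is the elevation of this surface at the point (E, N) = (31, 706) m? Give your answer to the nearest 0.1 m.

-238.0 m

Let the plane be z = a·E + b·N + c.
Station 12−Station 11: 388a − 272b = 0.3;  Station 13−Station 11: −268a − 410b = 746.9.
Solving gives a = −0.87524, b = −1.24960.
Then c = 241.6 − a·184 − b·215 = 671.31.
At (31, 706): z = −27.1 − 882.2 + 671.31 = -238.0 m.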